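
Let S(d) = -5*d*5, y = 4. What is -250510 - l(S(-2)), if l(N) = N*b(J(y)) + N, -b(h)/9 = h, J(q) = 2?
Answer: -249660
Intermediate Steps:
b(h) = -9*h
S(d) = -25*d
l(N) = -17*N (l(N) = N*(-9*2) + N = N*(-18) + N = -18*N + N = -17*N)
-250510 - l(S(-2)) = -250510 - (-17)*(-25*(-2)) = -250510 - (-17)*50 = -250510 - 1*(-850) = -250510 + 850 = -249660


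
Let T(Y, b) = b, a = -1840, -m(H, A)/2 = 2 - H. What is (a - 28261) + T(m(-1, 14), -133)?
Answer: -30234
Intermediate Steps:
m(H, A) = -4 + 2*H (m(H, A) = -2*(2 - H) = -4 + 2*H)
(a - 28261) + T(m(-1, 14), -133) = (-1840 - 28261) - 133 = -30101 - 133 = -30234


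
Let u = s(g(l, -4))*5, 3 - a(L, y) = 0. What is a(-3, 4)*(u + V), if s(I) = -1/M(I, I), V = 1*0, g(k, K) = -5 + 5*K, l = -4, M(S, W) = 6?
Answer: -5/2 ≈ -2.5000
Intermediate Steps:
a(L, y) = 3 (a(L, y) = 3 - 1*0 = 3 + 0 = 3)
V = 0
s(I) = -⅙ (s(I) = -1/6 = -1*⅙ = -⅙)
u = -⅚ (u = -⅙*5 = -⅚ ≈ -0.83333)
a(-3, 4)*(u + V) = 3*(-⅚ + 0) = 3*(-⅚) = -5/2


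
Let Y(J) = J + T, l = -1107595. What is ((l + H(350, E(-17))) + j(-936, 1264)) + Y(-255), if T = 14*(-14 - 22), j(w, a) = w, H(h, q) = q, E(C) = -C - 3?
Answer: -1109276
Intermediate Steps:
E(C) = -3 - C
T = -504 (T = 14*(-36) = -504)
Y(J) = -504 + J (Y(J) = J - 504 = -504 + J)
((l + H(350, E(-17))) + j(-936, 1264)) + Y(-255) = ((-1107595 + (-3 - 1*(-17))) - 936) + (-504 - 255) = ((-1107595 + (-3 + 17)) - 936) - 759 = ((-1107595 + 14) - 936) - 759 = (-1107581 - 936) - 759 = -1108517 - 759 = -1109276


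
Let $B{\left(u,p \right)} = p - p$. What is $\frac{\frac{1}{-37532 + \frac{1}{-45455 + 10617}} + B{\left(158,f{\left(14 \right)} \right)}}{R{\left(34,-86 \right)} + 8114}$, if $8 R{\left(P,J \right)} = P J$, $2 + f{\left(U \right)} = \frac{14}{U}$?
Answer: $- \frac{69676}{20262944544049} \approx -3.4386 \cdot 10^{-9}$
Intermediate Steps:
$f{\left(U \right)} = -2 + \frac{14}{U}$
$B{\left(u,p \right)} = 0$
$R{\left(P,J \right)} = \frac{J P}{8}$ ($R{\left(P,J \right)} = \frac{P J}{8} = \frac{J P}{8}$)
$\frac{\frac{1}{-37532 + \frac{1}{-45455 + 10617}} + B{\left(158,f{\left(14 \right)} \right)}}{R{\left(34,-86 \right)} + 8114} = \frac{\frac{1}{-37532 + \frac{1}{-45455 + 10617}} + 0}{\frac{1}{8} \left(-86\right) 34 + 8114} = \frac{\frac{1}{-37532 + \frac{1}{-34838}} + 0}{- \frac{731}{2} + 8114} = \frac{\frac{1}{-37532 - \frac{1}{34838}} + 0}{\frac{15497}{2}} = \left(\frac{1}{- \frac{1307539817}{34838}} + 0\right) \frac{2}{15497} = \left(- \frac{34838}{1307539817} + 0\right) \frac{2}{15497} = \left(- \frac{34838}{1307539817}\right) \frac{2}{15497} = - \frac{69676}{20262944544049}$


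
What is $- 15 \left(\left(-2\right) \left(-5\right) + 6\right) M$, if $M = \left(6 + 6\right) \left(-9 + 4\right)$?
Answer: $14400$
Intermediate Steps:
$M = -60$ ($M = 12 \left(-5\right) = -60$)
$- 15 \left(\left(-2\right) \left(-5\right) + 6\right) M = - 15 \left(\left(-2\right) \left(-5\right) + 6\right) \left(-60\right) = - 15 \left(10 + 6\right) \left(-60\right) = \left(-15\right) 16 \left(-60\right) = \left(-240\right) \left(-60\right) = 14400$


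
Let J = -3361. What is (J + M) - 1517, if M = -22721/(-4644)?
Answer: -22630711/4644 ≈ -4873.1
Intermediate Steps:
M = 22721/4644 (M = -22721*(-1/4644) = 22721/4644 ≈ 4.8925)
(J + M) - 1517 = (-3361 + 22721/4644) - 1517 = -15585763/4644 - 1517 = -22630711/4644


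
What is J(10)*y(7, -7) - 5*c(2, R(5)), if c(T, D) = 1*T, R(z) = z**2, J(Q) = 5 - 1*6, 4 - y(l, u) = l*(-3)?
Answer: -35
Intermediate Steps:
y(l, u) = 4 + 3*l (y(l, u) = 4 - l*(-3) = 4 - (-3)*l = 4 + 3*l)
J(Q) = -1 (J(Q) = 5 - 6 = -1)
c(T, D) = T
J(10)*y(7, -7) - 5*c(2, R(5)) = -(4 + 3*7) - 5*2 = -(4 + 21) - 10 = -1*25 - 10 = -25 - 10 = -35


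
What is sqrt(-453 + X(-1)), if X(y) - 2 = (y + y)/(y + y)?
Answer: 15*I*sqrt(2) ≈ 21.213*I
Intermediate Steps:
X(y) = 3 (X(y) = 2 + (y + y)/(y + y) = 2 + (2*y)/((2*y)) = 2 + (2*y)*(1/(2*y)) = 2 + 1 = 3)
sqrt(-453 + X(-1)) = sqrt(-453 + 3) = sqrt(-450) = 15*I*sqrt(2)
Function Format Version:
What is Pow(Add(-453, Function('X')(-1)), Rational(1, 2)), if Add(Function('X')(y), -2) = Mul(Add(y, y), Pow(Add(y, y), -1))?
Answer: Mul(15, I, Pow(2, Rational(1, 2))) ≈ Mul(21.213, I)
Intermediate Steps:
Function('X')(y) = 3 (Function('X')(y) = Add(2, Mul(Add(y, y), Pow(Add(y, y), -1))) = Add(2, Mul(Mul(2, y), Pow(Mul(2, y), -1))) = Add(2, Mul(Mul(2, y), Mul(Rational(1, 2), Pow(y, -1)))) = Add(2, 1) = 3)
Pow(Add(-453, Function('X')(-1)), Rational(1, 2)) = Pow(Add(-453, 3), Rational(1, 2)) = Pow(-450, Rational(1, 2)) = Mul(15, I, Pow(2, Rational(1, 2)))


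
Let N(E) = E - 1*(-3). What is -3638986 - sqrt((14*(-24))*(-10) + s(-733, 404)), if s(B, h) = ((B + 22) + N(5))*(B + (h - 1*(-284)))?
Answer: -3638986 - sqrt(34995) ≈ -3.6392e+6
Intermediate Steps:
N(E) = 3 + E (N(E) = E + 3 = 3 + E)
s(B, h) = (30 + B)*(284 + B + h) (s(B, h) = ((B + 22) + (3 + 5))*(B + (h - 1*(-284))) = ((22 + B) + 8)*(B + (h + 284)) = (30 + B)*(B + (284 + h)) = (30 + B)*(284 + B + h))
-3638986 - sqrt((14*(-24))*(-10) + s(-733, 404)) = -3638986 - sqrt((14*(-24))*(-10) + (8520 + (-733)**2 + 30*404 + 314*(-733) - 733*404)) = -3638986 - sqrt(-336*(-10) + (8520 + 537289 + 12120 - 230162 - 296132)) = -3638986 - sqrt(3360 + 31635) = -3638986 - sqrt(34995)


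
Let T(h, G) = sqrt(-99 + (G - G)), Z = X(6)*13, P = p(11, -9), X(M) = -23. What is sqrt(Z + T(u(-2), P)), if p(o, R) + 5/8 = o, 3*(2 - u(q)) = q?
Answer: sqrt(-299 + 3*I*sqrt(11)) ≈ 0.2877 + 17.294*I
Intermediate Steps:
u(q) = 2 - q/3
p(o, R) = -5/8 + o
P = 83/8 (P = -5/8 + 11 = 83/8 ≈ 10.375)
Z = -299 (Z = -23*13 = -299)
T(h, G) = 3*I*sqrt(11) (T(h, G) = sqrt(-99 + 0) = sqrt(-99) = 3*I*sqrt(11))
sqrt(Z + T(u(-2), P)) = sqrt(-299 + 3*I*sqrt(11))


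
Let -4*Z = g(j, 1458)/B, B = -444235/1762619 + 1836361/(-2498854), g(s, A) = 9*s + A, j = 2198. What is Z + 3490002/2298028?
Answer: 8960257373830316532663/1664876549579982362 ≈ 5381.9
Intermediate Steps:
g(s, A) = A + 9*s
B = -4346883196149/4404527538626 (B = -444235*1/1762619 + 1836361*(-1/2498854) = -444235/1762619 - 1836361/2498854 = -4346883196149/4404527538626 ≈ -0.98691)
Z = 7796013743368020/1448961065383 (Z = -(1458 + 9*2198)/(4*(-4346883196149/4404527538626)) = -(1458 + 19782)*(-4404527538626)/(4*4346883196149) = -5310*(-4404527538626)/4346883196149 = -¼*(-31184054973472080/1448961065383) = 7796013743368020/1448961065383 ≈ 5380.4)
Z + 3490002/2298028 = 7796013743368020/1448961065383 + 3490002/2298028 = 7796013743368020/1448961065383 + 3490002*(1/2298028) = 7796013743368020/1448961065383 + 1745001/1149014 = 8960257373830316532663/1664876549579982362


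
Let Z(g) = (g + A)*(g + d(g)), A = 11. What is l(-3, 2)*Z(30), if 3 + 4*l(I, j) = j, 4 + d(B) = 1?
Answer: -1107/4 ≈ -276.75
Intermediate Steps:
d(B) = -3 (d(B) = -4 + 1 = -3)
Z(g) = (-3 + g)*(11 + g) (Z(g) = (g + 11)*(g - 3) = (11 + g)*(-3 + g) = (-3 + g)*(11 + g))
l(I, j) = -¾ + j/4
l(-3, 2)*Z(30) = (-¾ + (¼)*2)*(-33 + 30² + 8*30) = (-¾ + ½)*(-33 + 900 + 240) = -¼*1107 = -1107/4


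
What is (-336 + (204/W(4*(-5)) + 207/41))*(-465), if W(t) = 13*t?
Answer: 82219068/533 ≈ 1.5426e+5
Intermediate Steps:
(-336 + (204/W(4*(-5)) + 207/41))*(-465) = (-336 + (204/((13*(4*(-5)))) + 207/41))*(-465) = (-336 + (204/((13*(-20))) + 207*(1/41)))*(-465) = (-336 + (204/(-260) + 207/41))*(-465) = (-336 + (204*(-1/260) + 207/41))*(-465) = (-336 + (-51/65 + 207/41))*(-465) = (-336 + 11364/2665)*(-465) = -884076/2665*(-465) = 82219068/533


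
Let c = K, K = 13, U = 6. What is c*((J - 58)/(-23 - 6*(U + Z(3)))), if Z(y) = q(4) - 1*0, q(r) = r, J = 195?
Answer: -1781/83 ≈ -21.458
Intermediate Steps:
Z(y) = 4 (Z(y) = 4 - 1*0 = 4 + 0 = 4)
c = 13
c*((J - 58)/(-23 - 6*(U + Z(3)))) = 13*((195 - 58)/(-23 - 6*(6 + 4))) = 13*(137/(-23 - 6*10)) = 13*(137/(-23 - 60)) = 13*(137/(-83)) = 13*(137*(-1/83)) = 13*(-137/83) = -1781/83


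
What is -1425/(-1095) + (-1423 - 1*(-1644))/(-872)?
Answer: 66707/63656 ≈ 1.0479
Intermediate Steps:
-1425/(-1095) + (-1423 - 1*(-1644))/(-872) = -1425*(-1/1095) + (-1423 + 1644)*(-1/872) = 95/73 + 221*(-1/872) = 95/73 - 221/872 = 66707/63656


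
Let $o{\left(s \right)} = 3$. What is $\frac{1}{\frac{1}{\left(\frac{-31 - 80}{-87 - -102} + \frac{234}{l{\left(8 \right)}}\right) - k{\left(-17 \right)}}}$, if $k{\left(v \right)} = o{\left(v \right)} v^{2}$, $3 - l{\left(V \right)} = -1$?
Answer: $- \frac{8159}{10} \approx -815.9$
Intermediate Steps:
$l{\left(V \right)} = 4$ ($l{\left(V \right)} = 3 - -1 = 3 + 1 = 4$)
$k{\left(v \right)} = 3 v^{2}$
$\frac{1}{\frac{1}{\left(\frac{-31 - 80}{-87 - -102} + \frac{234}{l{\left(8 \right)}}\right) - k{\left(-17 \right)}}} = \frac{1}{\frac{1}{\left(\frac{-31 - 80}{-87 - -102} + \frac{234}{4}\right) - 3 \left(-17\right)^{2}}} = \frac{1}{\frac{1}{\left(- \frac{111}{-87 + 102} + 234 \cdot \frac{1}{4}\right) - 3 \cdot 289}} = \frac{1}{\frac{1}{\left(- \frac{111}{15} + \frac{117}{2}\right) - 867}} = \frac{1}{\frac{1}{\left(\left(-111\right) \frac{1}{15} + \frac{117}{2}\right) - 867}} = \frac{1}{\frac{1}{\left(- \frac{37}{5} + \frac{117}{2}\right) - 867}} = \frac{1}{\frac{1}{\frac{511}{10} - 867}} = \frac{1}{\frac{1}{- \frac{8159}{10}}} = \frac{1}{- \frac{10}{8159}} = - \frac{8159}{10}$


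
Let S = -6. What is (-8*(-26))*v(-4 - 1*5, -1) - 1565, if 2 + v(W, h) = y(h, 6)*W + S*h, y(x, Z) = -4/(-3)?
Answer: -3229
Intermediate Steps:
y(x, Z) = 4/3 (y(x, Z) = -4*(-⅓) = 4/3)
v(W, h) = -2 - 6*h + 4*W/3 (v(W, h) = -2 + (4*W/3 - 6*h) = -2 + (-6*h + 4*W/3) = -2 - 6*h + 4*W/3)
(-8*(-26))*v(-4 - 1*5, -1) - 1565 = (-8*(-26))*(-2 - 6*(-1) + 4*(-4 - 1*5)/3) - 1565 = 208*(-2 + 6 + 4*(-4 - 5)/3) - 1565 = 208*(-2 + 6 + (4/3)*(-9)) - 1565 = 208*(-2 + 6 - 12) - 1565 = 208*(-8) - 1565 = -1664 - 1565 = -3229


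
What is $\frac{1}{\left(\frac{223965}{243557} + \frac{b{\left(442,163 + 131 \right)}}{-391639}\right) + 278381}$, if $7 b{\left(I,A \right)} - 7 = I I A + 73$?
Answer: $\frac{8451961259}{2352696120750666} \approx 3.5925 \cdot 10^{-6}$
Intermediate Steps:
$b{\left(I,A \right)} = \frac{80}{7} + \frac{A I^{2}}{7}$ ($b{\left(I,A \right)} = 1 + \frac{I I A + 73}{7} = 1 + \frac{I^{2} A + 73}{7} = 1 + \frac{A I^{2} + 73}{7} = 1 + \frac{73 + A I^{2}}{7} = 1 + \left(\frac{73}{7} + \frac{A I^{2}}{7}\right) = \frac{80}{7} + \frac{A I^{2}}{7}$)
$\frac{1}{\left(\frac{223965}{243557} + \frac{b{\left(442,163 + 131 \right)}}{-391639}\right) + 278381} = \frac{1}{\left(\frac{223965}{243557} + \frac{\frac{80}{7} + \frac{\left(163 + 131\right) 442^{2}}{7}}{-391639}\right) + 278381} = \frac{1}{\left(223965 \cdot \frac{1}{243557} + \left(\frac{80}{7} + \frac{1}{7} \cdot 294 \cdot 195364\right) \left(- \frac{1}{391639}\right)\right) + 278381} = \frac{1}{\left(\frac{2835}{3083} + \left(\frac{80}{7} + 8205288\right) \left(- \frac{1}{391639}\right)\right) + 278381} = \frac{1}{\left(\frac{2835}{3083} + \frac{57437096}{7} \left(- \frac{1}{391639}\right)\right) + 278381} = \frac{1}{\left(\frac{2835}{3083} - \frac{57437096}{2741473}\right) + 278381} = \frac{1}{- \frac{169306491013}{8451961259} + 278381} = \frac{1}{\frac{2352696120750666}{8451961259}} = \frac{8451961259}{2352696120750666}$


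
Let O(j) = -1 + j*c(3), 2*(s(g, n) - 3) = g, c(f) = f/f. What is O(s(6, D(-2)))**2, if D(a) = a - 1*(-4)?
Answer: 25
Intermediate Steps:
D(a) = 4 + a (D(a) = a + 4 = 4 + a)
c(f) = 1
s(g, n) = 3 + g/2
O(j) = -1 + j (O(j) = -1 + j*1 = -1 + j)
O(s(6, D(-2)))**2 = (-1 + (3 + (1/2)*6))**2 = (-1 + (3 + 3))**2 = (-1 + 6)**2 = 5**2 = 25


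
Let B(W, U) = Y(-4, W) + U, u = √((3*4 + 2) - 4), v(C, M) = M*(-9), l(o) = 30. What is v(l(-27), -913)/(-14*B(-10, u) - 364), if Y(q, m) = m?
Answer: -10956/287 + 2739*√10/1148 ≈ -30.629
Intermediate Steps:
v(C, M) = -9*M
u = √10 (u = √((12 + 2) - 4) = √(14 - 4) = √10 ≈ 3.1623)
B(W, U) = U + W (B(W, U) = W + U = U + W)
v(l(-27), -913)/(-14*B(-10, u) - 364) = (-9*(-913))/(-14*(√10 - 10) - 364) = 8217/(-14*(-10 + √10) - 364) = 8217/((140 - 14*√10) - 364) = 8217/(-224 - 14*√10)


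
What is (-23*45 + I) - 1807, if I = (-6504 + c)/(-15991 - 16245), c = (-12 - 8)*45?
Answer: -22901827/8059 ≈ -2841.8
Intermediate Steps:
c = -900 (c = -20*45 = -900)
I = 1851/8059 (I = (-6504 - 900)/(-15991 - 16245) = -7404/(-32236) = -7404*(-1/32236) = 1851/8059 ≈ 0.22968)
(-23*45 + I) - 1807 = (-23*45 + 1851/8059) - 1807 = (-1035 + 1851/8059) - 1807 = -8339214/8059 - 1807 = -22901827/8059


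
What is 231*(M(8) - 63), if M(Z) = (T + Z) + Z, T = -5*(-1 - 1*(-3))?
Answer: -13167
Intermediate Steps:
T = -10 (T = -5*(-1 + 3) = -5*2 = -10)
M(Z) = -10 + 2*Z (M(Z) = (-10 + Z) + Z = -10 + 2*Z)
231*(M(8) - 63) = 231*((-10 + 2*8) - 63) = 231*((-10 + 16) - 63) = 231*(6 - 63) = 231*(-57) = -13167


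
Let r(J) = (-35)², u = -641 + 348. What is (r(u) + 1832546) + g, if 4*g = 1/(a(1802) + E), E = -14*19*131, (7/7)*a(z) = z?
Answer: 242380515695/132176 ≈ 1.8338e+6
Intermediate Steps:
a(z) = z
E = -34846 (E = -266*131 = -34846)
u = -293
g = -1/132176 (g = 1/(4*(1802 - 34846)) = (¼)/(-33044) = (¼)*(-1/33044) = -1/132176 ≈ -7.5657e-6)
r(J) = 1225
(r(u) + 1832546) + g = (1225 + 1832546) - 1/132176 = 1833771 - 1/132176 = 242380515695/132176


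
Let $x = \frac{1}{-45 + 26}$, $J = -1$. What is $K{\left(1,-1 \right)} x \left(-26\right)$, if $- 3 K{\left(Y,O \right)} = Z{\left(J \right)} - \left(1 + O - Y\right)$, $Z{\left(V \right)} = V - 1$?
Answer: $\frac{26}{57} \approx 0.45614$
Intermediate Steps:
$Z{\left(V \right)} = -1 + V$ ($Z{\left(V \right)} = V - 1 = -1 + V$)
$K{\left(Y,O \right)} = 1 - \frac{Y}{3} + \frac{O}{3}$ ($K{\left(Y,O \right)} = - \frac{\left(-1 - 1\right) - \left(1 + O - Y\right)}{3} = - \frac{-2 - \left(1 + O - Y\right)}{3} = - \frac{-3 + Y - O}{3} = 1 - \frac{Y}{3} + \frac{O}{3}$)
$x = - \frac{1}{19}$ ($x = \frac{1}{-19} = - \frac{1}{19} \approx -0.052632$)
$K{\left(1,-1 \right)} x \left(-26\right) = \left(1 - \frac{1}{3} + \frac{1}{3} \left(-1\right)\right) \left(- \frac{1}{19}\right) \left(-26\right) = \left(1 - \frac{1}{3} - \frac{1}{3}\right) \left(- \frac{1}{19}\right) \left(-26\right) = \frac{1}{3} \left(- \frac{1}{19}\right) \left(-26\right) = \left(- \frac{1}{57}\right) \left(-26\right) = \frac{26}{57}$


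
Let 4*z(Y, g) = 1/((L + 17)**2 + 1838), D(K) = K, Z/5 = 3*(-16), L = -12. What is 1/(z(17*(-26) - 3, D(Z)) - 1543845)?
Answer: -7452/11504732939 ≈ -6.4773e-7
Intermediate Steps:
Z = -240 (Z = 5*(3*(-16)) = 5*(-48) = -240)
z(Y, g) = 1/7452 (z(Y, g) = 1/(4*((-12 + 17)**2 + 1838)) = 1/(4*(5**2 + 1838)) = 1/(4*(25 + 1838)) = (1/4)/1863 = (1/4)*(1/1863) = 1/7452)
1/(z(17*(-26) - 3, D(Z)) - 1543845) = 1/(1/7452 - 1543845) = 1/(-11504732939/7452) = -7452/11504732939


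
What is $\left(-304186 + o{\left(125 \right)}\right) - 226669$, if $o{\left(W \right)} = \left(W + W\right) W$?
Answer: $-499605$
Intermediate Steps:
$o{\left(W \right)} = 2 W^{2}$ ($o{\left(W \right)} = 2 W W = 2 W^{2}$)
$\left(-304186 + o{\left(125 \right)}\right) - 226669 = \left(-304186 + 2 \cdot 125^{2}\right) - 226669 = \left(-304186 + 2 \cdot 15625\right) - 226669 = \left(-304186 + 31250\right) - 226669 = -272936 - 226669 = -499605$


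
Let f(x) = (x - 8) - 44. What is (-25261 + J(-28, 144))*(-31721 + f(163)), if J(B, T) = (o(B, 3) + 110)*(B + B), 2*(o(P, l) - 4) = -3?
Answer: 997643210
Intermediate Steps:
o(P, l) = 5/2 (o(P, l) = 4 + (½)*(-3) = 4 - 3/2 = 5/2)
f(x) = -52 + x (f(x) = (-8 + x) - 44 = -52 + x)
J(B, T) = 225*B (J(B, T) = (5/2 + 110)*(B + B) = 225*(2*B)/2 = 225*B)
(-25261 + J(-28, 144))*(-31721 + f(163)) = (-25261 + 225*(-28))*(-31721 + (-52 + 163)) = (-25261 - 6300)*(-31721 + 111) = -31561*(-31610) = 997643210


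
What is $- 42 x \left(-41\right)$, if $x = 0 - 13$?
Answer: $-22386$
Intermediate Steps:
$x = -13$
$- 42 x \left(-41\right) = \left(-42\right) \left(-13\right) \left(-41\right) = 546 \left(-41\right) = -22386$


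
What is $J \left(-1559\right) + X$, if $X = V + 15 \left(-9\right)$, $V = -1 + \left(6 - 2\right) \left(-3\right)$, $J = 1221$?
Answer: $-1903687$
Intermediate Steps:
$V = -13$ ($V = -1 + 4 \left(-3\right) = -1 - 12 = -13$)
$X = -148$ ($X = -13 + 15 \left(-9\right) = -13 - 135 = -148$)
$J \left(-1559\right) + X = 1221 \left(-1559\right) - 148 = -1903539 - 148 = -1903687$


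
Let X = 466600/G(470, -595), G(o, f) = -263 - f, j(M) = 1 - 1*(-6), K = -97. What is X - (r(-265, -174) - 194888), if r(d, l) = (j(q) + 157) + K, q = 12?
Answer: 16286793/83 ≈ 1.9623e+5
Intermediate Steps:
j(M) = 7 (j(M) = 1 + 6 = 7)
r(d, l) = 67 (r(d, l) = (7 + 157) - 97 = 164 - 97 = 67)
X = 116650/83 (X = 466600/(-263 - 1*(-595)) = 466600/(-263 + 595) = 466600/332 = 466600*(1/332) = 116650/83 ≈ 1405.4)
X - (r(-265, -174) - 194888) = 116650/83 - (67 - 194888) = 116650/83 - 1*(-194821) = 116650/83 + 194821 = 16286793/83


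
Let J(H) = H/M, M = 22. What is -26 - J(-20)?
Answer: -276/11 ≈ -25.091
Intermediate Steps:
J(H) = H/22
-26 - J(-20) = -26 - (-20)/22 = -26 - 1*(-10/11) = -26 + 10/11 = -276/11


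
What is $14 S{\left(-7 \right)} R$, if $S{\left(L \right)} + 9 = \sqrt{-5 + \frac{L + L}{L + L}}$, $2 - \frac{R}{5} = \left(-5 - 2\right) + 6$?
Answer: $-1890 + 420 i \approx -1890.0 + 420.0 i$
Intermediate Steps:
$R = 15$ ($R = 10 - 5 \left(\left(-5 - 2\right) + 6\right) = 10 - 5 \left(-7 + 6\right) = 10 - -5 = 10 + 5 = 15$)
$S{\left(L \right)} = -9 + 2 i$ ($S{\left(L \right)} = -9 + \sqrt{-5 + \frac{L + L}{L + L}} = -9 + \sqrt{-5 + \frac{2 L}{2 L}} = -9 + \sqrt{-5 + 2 L \frac{1}{2 L}} = -9 + \sqrt{-5 + 1} = -9 + \sqrt{-4} = -9 + 2 i$)
$14 S{\left(-7 \right)} R = 14 \left(-9 + 2 i\right) 15 = 14 \left(-135 + 30 i\right) = -1890 + 420 i$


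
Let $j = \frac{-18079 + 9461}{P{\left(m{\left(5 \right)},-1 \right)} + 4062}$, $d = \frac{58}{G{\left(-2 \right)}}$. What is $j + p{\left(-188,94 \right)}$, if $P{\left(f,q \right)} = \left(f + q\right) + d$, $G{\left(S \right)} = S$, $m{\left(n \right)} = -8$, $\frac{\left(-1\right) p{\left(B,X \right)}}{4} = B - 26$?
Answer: $\frac{1717963}{2012} \approx 853.86$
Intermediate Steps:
$p{\left(B,X \right)} = 104 - 4 B$ ($p{\left(B,X \right)} = - 4 \left(B - 26\right) = - 4 \left(-26 + B\right) = 104 - 4 B$)
$d = -29$ ($d = \frac{58}{-2} = 58 \left(- \frac{1}{2}\right) = -29$)
$P{\left(f,q \right)} = -29 + f + q$ ($P{\left(f,q \right)} = \left(f + q\right) - 29 = -29 + f + q$)
$j = - \frac{4309}{2012}$ ($j = \frac{-18079 + 9461}{\left(-29 - 8 - 1\right) + 4062} = - \frac{8618}{-38 + 4062} = - \frac{8618}{4024} = \left(-8618\right) \frac{1}{4024} = - \frac{4309}{2012} \approx -2.1417$)
$j + p{\left(-188,94 \right)} = - \frac{4309}{2012} + \left(104 - -752\right) = - \frac{4309}{2012} + \left(104 + 752\right) = - \frac{4309}{2012} + 856 = \frac{1717963}{2012}$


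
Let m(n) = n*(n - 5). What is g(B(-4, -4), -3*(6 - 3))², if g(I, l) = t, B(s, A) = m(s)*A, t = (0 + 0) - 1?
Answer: 1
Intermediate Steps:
m(n) = n*(-5 + n)
t = -1 (t = 0 - 1 = -1)
B(s, A) = A*s*(-5 + s) (B(s, A) = (s*(-5 + s))*A = A*s*(-5 + s))
g(I, l) = -1
g(B(-4, -4), -3*(6 - 3))² = (-1)² = 1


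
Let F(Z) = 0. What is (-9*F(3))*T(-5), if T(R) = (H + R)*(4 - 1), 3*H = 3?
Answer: 0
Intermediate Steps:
H = 1 (H = (⅓)*3 = 1)
T(R) = 3 + 3*R (T(R) = (1 + R)*(4 - 1) = (1 + R)*3 = 3 + 3*R)
(-9*F(3))*T(-5) = (-9*0)*(3 + 3*(-5)) = 0*(3 - 15) = 0*(-12) = 0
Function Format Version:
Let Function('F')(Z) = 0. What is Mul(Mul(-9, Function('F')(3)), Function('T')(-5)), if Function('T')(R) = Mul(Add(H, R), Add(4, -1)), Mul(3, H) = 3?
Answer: 0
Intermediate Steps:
H = 1 (H = Mul(Rational(1, 3), 3) = 1)
Function('T')(R) = Add(3, Mul(3, R)) (Function('T')(R) = Mul(Add(1, R), Add(4, -1)) = Mul(Add(1, R), 3) = Add(3, Mul(3, R)))
Mul(Mul(-9, Function('F')(3)), Function('T')(-5)) = Mul(Mul(-9, 0), Add(3, Mul(3, -5))) = Mul(0, Add(3, -15)) = Mul(0, -12) = 0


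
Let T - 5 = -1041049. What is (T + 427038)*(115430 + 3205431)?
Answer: -2039028579166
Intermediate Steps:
T = -1041044 (T = 5 - 1041049 = -1041044)
(T + 427038)*(115430 + 3205431) = (-1041044 + 427038)*(115430 + 3205431) = -614006*3320861 = -2039028579166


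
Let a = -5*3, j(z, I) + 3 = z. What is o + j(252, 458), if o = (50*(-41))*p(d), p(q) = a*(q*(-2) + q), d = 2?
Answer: -61251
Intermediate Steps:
j(z, I) = -3 + z
a = -15
p(q) = 15*q (p(q) = -15*(q*(-2) + q) = -15*(-2*q + q) = -(-15)*q = 15*q)
o = -61500 (o = (50*(-41))*(15*2) = -2050*30 = -61500)
o + j(252, 458) = -61500 + (-3 + 252) = -61500 + 249 = -61251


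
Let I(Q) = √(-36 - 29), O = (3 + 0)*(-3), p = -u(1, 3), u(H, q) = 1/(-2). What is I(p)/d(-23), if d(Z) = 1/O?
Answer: -9*I*√65 ≈ -72.56*I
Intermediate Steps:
u(H, q) = -½
p = ½ (p = -1*(-½) = ½ ≈ 0.50000)
O = -9 (O = 3*(-3) = -9)
I(Q) = I*√65 (I(Q) = √(-65) = I*√65)
d(Z) = -⅑ (d(Z) = 1/(-9) = -⅑)
I(p)/d(-23) = (I*√65)/(-⅑) = (I*√65)*(-9) = -9*I*√65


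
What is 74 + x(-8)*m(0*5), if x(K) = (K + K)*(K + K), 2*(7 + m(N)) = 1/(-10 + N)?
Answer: -8654/5 ≈ -1730.8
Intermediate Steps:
m(N) = -7 + 1/(2*(-10 + N))
x(K) = 4*K**2 (x(K) = (2*K)*(2*K) = 4*K**2)
74 + x(-8)*m(0*5) = 74 + (4*(-8)**2)*((141 - 0*5)/(2*(-10 + 0*5))) = 74 + (4*64)*((141 - 14*0)/(2*(-10 + 0))) = 74 + 256*((1/2)*(141 + 0)/(-10)) = 74 + 256*((1/2)*(-1/10)*141) = 74 + 256*(-141/20) = 74 - 9024/5 = -8654/5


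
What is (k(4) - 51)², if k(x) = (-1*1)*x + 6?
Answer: 2401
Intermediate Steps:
k(x) = 6 - x (k(x) = -x + 6 = 6 - x)
(k(4) - 51)² = ((6 - 1*4) - 51)² = ((6 - 4) - 51)² = (2 - 51)² = (-49)² = 2401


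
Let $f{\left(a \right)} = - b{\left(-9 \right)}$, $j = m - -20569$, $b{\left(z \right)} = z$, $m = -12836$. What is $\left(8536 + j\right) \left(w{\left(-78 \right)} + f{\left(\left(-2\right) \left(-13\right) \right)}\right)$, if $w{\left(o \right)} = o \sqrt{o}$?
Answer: $146421 - 1268982 i \sqrt{78} \approx 1.4642 \cdot 10^{5} - 1.1207 \cdot 10^{7} i$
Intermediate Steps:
$w{\left(o \right)} = o^{\frac{3}{2}}$
$j = 7733$ ($j = -12836 - -20569 = -12836 + 20569 = 7733$)
$f{\left(a \right)} = 9$ ($f{\left(a \right)} = \left(-1\right) \left(-9\right) = 9$)
$\left(8536 + j\right) \left(w{\left(-78 \right)} + f{\left(\left(-2\right) \left(-13\right) \right)}\right) = \left(8536 + 7733\right) \left(\left(-78\right)^{\frac{3}{2}} + 9\right) = 16269 \left(- 78 i \sqrt{78} + 9\right) = 16269 \left(9 - 78 i \sqrt{78}\right) = 146421 - 1268982 i \sqrt{78}$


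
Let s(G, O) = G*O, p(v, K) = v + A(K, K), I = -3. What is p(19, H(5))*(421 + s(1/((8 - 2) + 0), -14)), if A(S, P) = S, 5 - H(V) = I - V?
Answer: 40192/3 ≈ 13397.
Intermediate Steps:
H(V) = 8 + V (H(V) = 5 - (-3 - V) = 5 + (3 + V) = 8 + V)
p(v, K) = K + v (p(v, K) = v + K = K + v)
p(19, H(5))*(421 + s(1/((8 - 2) + 0), -14)) = ((8 + 5) + 19)*(421 - 14/((8 - 2) + 0)) = (13 + 19)*(421 - 14/(6 + 0)) = 32*(421 - 14/6) = 32*(421 + (1/6)*(-14)) = 32*(421 - 7/3) = 32*(1256/3) = 40192/3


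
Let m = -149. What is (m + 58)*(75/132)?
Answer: -2275/44 ≈ -51.705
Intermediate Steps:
(m + 58)*(75/132) = (-149 + 58)*(75/132) = -6825/132 = -91*25/44 = -2275/44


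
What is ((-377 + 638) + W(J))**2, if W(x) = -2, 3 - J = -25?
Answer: 67081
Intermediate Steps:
J = 28 (J = 3 - 1*(-25) = 3 + 25 = 28)
((-377 + 638) + W(J))**2 = ((-377 + 638) - 2)**2 = (261 - 2)**2 = 259**2 = 67081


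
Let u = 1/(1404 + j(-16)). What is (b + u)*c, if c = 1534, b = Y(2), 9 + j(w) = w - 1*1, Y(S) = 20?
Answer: 1626099/53 ≈ 30681.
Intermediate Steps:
j(w) = -10 + w (j(w) = -9 + (w - 1*1) = -9 + (w - 1) = -9 + (-1 + w) = -10 + w)
u = 1/1378 (u = 1/(1404 + (-10 - 16)) = 1/(1404 - 26) = 1/1378 ≈ 0.00072569)
b = 20
(b + u)*c = (20 + 1/1378)*1534 = (27561/1378)*1534 = 1626099/53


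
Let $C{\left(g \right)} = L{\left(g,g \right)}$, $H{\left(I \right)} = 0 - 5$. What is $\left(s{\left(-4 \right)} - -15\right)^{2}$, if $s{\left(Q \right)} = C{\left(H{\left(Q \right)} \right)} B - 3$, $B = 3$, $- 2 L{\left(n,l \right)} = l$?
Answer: $\frac{1521}{4} \approx 380.25$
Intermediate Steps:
$L{\left(n,l \right)} = - \frac{l}{2}$
$H{\left(I \right)} = -5$ ($H{\left(I \right)} = 0 - 5 = -5$)
$C{\left(g \right)} = - \frac{g}{2}$
$s{\left(Q \right)} = \frac{9}{2}$ ($s{\left(Q \right)} = \left(- \frac{1}{2}\right) \left(-5\right) 3 - 3 = \frac{5}{2} \cdot 3 - 3 = \frac{15}{2} - 3 = \frac{9}{2}$)
$\left(s{\left(-4 \right)} - -15\right)^{2} = \left(\frac{9}{2} - -15\right)^{2} = \left(\frac{9}{2} + 15\right)^{2} = \left(\frac{39}{2}\right)^{2} = \frac{1521}{4}$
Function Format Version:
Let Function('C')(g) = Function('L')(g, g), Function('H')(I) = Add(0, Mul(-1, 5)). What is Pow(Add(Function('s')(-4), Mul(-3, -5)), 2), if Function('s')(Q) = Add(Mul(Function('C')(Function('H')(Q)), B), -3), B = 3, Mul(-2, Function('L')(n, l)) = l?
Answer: Rational(1521, 4) ≈ 380.25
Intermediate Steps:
Function('L')(n, l) = Mul(Rational(-1, 2), l)
Function('H')(I) = -5 (Function('H')(I) = Add(0, -5) = -5)
Function('C')(g) = Mul(Rational(-1, 2), g)
Function('s')(Q) = Rational(9, 2) (Function('s')(Q) = Add(Mul(Mul(Rational(-1, 2), -5), 3), -3) = Add(Mul(Rational(5, 2), 3), -3) = Add(Rational(15, 2), -3) = Rational(9, 2))
Pow(Add(Function('s')(-4), Mul(-3, -5)), 2) = Pow(Add(Rational(9, 2), Mul(-3, -5)), 2) = Pow(Add(Rational(9, 2), 15), 2) = Pow(Rational(39, 2), 2) = Rational(1521, 4)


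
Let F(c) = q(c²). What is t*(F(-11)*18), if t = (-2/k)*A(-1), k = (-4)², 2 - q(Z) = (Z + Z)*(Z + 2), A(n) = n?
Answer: -66969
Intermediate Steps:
q(Z) = 2 - 2*Z*(2 + Z) (q(Z) = 2 - (Z + Z)*(Z + 2) = 2 - 2*Z*(2 + Z))
F(c) = 2 - 4*c² - 2*c⁴
k = 16
t = ⅛ (t = -2/16*(-1) = -2*1/16*(-1) = -⅛*(-1) = ⅛ ≈ 0.12500)
t*(F(-11)*18) = ((2 - 4*(-11)² - 2*(-11)⁴)*18)/8 = ((2 - 4*121 - 2*14641)*18)/8 = ((2 - 484 - 29282)*18)/8 = (-29764*18)/8 = (⅛)*(-535752) = -66969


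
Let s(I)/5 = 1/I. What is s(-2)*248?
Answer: -620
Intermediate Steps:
s(I) = 5/I (s(I) = 5*(1/I) = 5/I)
s(-2)*248 = (5/(-2))*248 = (5*(-1/2))*248 = -5/2*248 = -620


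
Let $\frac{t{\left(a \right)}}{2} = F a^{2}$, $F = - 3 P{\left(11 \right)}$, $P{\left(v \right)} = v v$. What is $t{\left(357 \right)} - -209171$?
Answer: $-92318803$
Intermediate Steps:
$P{\left(v \right)} = v^{2}$
$F = -363$ ($F = - 3 \cdot 11^{2} = \left(-3\right) 121 = -363$)
$t{\left(a \right)} = - 726 a^{2}$ ($t{\left(a \right)} = 2 \left(- 363 a^{2}\right) = - 726 a^{2}$)
$t{\left(357 \right)} - -209171 = - 726 \cdot 357^{2} - -209171 = \left(-726\right) 127449 + 209171 = -92527974 + 209171 = -92318803$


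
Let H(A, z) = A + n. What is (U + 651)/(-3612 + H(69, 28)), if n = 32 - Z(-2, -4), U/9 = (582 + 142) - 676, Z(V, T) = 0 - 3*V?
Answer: -1083/3517 ≈ -0.30793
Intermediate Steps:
Z(V, T) = -3*V
U = 432 (U = 9*((582 + 142) - 676) = 9*(724 - 676) = 9*48 = 432)
n = 26 (n = 32 - (-3)*(-2) = 32 - 1*6 = 32 - 6 = 26)
H(A, z) = 26 + A (H(A, z) = A + 26 = 26 + A)
(U + 651)/(-3612 + H(69, 28)) = (432 + 651)/(-3612 + (26 + 69)) = 1083/(-3612 + 95) = 1083/(-3517) = 1083*(-1/3517) = -1083/3517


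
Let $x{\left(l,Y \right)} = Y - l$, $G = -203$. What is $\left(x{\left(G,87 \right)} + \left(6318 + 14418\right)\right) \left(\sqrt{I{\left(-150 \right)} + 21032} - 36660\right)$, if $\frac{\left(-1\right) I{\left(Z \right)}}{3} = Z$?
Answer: $-770813160 + 21026 \sqrt{21482} \approx -7.6773 \cdot 10^{8}$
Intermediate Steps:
$I{\left(Z \right)} = - 3 Z$
$\left(x{\left(G,87 \right)} + \left(6318 + 14418\right)\right) \left(\sqrt{I{\left(-150 \right)} + 21032} - 36660\right) = \left(\left(87 - -203\right) + \left(6318 + 14418\right)\right) \left(\sqrt{\left(-3\right) \left(-150\right) + 21032} - 36660\right) = \left(\left(87 + 203\right) + 20736\right) \left(\sqrt{450 + 21032} - 36660\right) = \left(290 + 20736\right) \left(\sqrt{21482} - 36660\right) = 21026 \left(-36660 + \sqrt{21482}\right) = -770813160 + 21026 \sqrt{21482}$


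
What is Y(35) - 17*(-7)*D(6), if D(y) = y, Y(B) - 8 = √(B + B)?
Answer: 722 + √70 ≈ 730.37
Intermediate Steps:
Y(B) = 8 + √2*√B (Y(B) = 8 + √(B + B) = 8 + √(2*B) = 8 + √2*√B)
Y(35) - 17*(-7)*D(6) = (8 + √2*√35) - 17*(-7)*6 = (8 + √70) - (-119)*6 = (8 + √70) - 1*(-714) = (8 + √70) + 714 = 722 + √70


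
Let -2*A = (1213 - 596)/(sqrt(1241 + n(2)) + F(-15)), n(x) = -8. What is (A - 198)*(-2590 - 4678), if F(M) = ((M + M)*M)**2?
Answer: 6556785601853232/4556249863 - 2242178*sqrt(137)/13668749589 ≈ 1.4391e+6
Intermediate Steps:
F(M) = 4*M**4 (F(M) = ((2*M)*M)**2 = (2*M**2)**2 = 4*M**4)
A = -617/(2*(202500 + 3*sqrt(137))) (A = -(1213 - 596)/(2*(sqrt(1241 - 8) + 4*(-15)**4)) = -617/(2*(sqrt(1233) + 4*50625)) = -617/(2*(3*sqrt(137) + 202500)) = -617/(2*(202500 + 3*sqrt(137))) ≈ -0.0015232)
(A - 198)*(-2590 - 4678) = ((-6941250/4556249863 + 617*sqrt(137)/27337499178) - 198)*(-2590 - 4678) = (-902144414124/4556249863 + 617*sqrt(137)/27337499178)*(-7268) = 6556785601853232/4556249863 - 2242178*sqrt(137)/13668749589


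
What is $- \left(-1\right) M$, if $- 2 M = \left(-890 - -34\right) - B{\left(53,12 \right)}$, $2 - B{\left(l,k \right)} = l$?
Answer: $\frac{805}{2} \approx 402.5$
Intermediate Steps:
$B{\left(l,k \right)} = 2 - l$
$M = \frac{805}{2}$ ($M = - \frac{\left(-890 - -34\right) - \left(2 - 53\right)}{2} = - \frac{\left(-890 + 34\right) - \left(2 - 53\right)}{2} = - \frac{-856 - -51}{2} = - \frac{-856 + 51}{2} = \left(- \frac{1}{2}\right) \left(-805\right) = \frac{805}{2} \approx 402.5$)
$- \left(-1\right) M = - \frac{\left(-1\right) 805}{2} = \left(-1\right) \left(- \frac{805}{2}\right) = \frac{805}{2}$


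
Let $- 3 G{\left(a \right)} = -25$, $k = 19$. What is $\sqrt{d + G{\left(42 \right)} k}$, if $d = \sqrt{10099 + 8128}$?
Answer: $\frac{\sqrt{1425 + 9 \sqrt{18227}}}{3} \approx 17.127$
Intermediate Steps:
$G{\left(a \right)} = \frac{25}{3}$ ($G{\left(a \right)} = \left(- \frac{1}{3}\right) \left(-25\right) = \frac{25}{3}$)
$d = \sqrt{18227} \approx 135.01$
$\sqrt{d + G{\left(42 \right)} k} = \sqrt{\sqrt{18227} + \frac{25}{3} \cdot 19} = \sqrt{\sqrt{18227} + \frac{475}{3}} = \sqrt{\frac{475}{3} + \sqrt{18227}}$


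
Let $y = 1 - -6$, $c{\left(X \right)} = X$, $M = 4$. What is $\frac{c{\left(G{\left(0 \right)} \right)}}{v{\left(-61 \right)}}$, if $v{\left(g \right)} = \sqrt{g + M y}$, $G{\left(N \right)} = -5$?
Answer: $\frac{5 i \sqrt{33}}{33} \approx 0.87039 i$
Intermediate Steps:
$y = 7$ ($y = 1 + 6 = 7$)
$v{\left(g \right)} = \sqrt{28 + g}$ ($v{\left(g \right)} = \sqrt{g + 4 \cdot 7} = \sqrt{g + 28} = \sqrt{28 + g}$)
$\frac{c{\left(G{\left(0 \right)} \right)}}{v{\left(-61 \right)}} = - \frac{5}{\sqrt{28 - 61}} = - \frac{5}{\sqrt{-33}} = - \frac{5}{i \sqrt{33}} = - 5 \left(- \frac{i \sqrt{33}}{33}\right) = \frac{5 i \sqrt{33}}{33}$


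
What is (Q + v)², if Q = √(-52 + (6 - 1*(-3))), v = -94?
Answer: (94 - I*√43)² ≈ 8793.0 - 1232.8*I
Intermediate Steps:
Q = I*√43 (Q = √(-52 + (6 + 3)) = √(-52 + 9) = √(-43) = I*√43 ≈ 6.5574*I)
(Q + v)² = (I*√43 - 94)² = (-94 + I*√43)²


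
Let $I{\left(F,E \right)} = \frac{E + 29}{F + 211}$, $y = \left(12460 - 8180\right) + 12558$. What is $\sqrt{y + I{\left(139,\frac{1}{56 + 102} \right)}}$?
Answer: $\frac{\sqrt{514923728599}}{5530} \approx 129.76$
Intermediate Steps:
$y = 16838$ ($y = 4280 + 12558 = 16838$)
$I{\left(F,E \right)} = \frac{29 + E}{211 + F}$
$\sqrt{y + I{\left(139,\frac{1}{56 + 102} \right)}} = \sqrt{16838 + \frac{29 + \frac{1}{56 + 102}}{211 + 139}} = \sqrt{16838 + \frac{29 + \frac{1}{158}}{350}} = \sqrt{16838 + \frac{1}{350} \cdot \frac{4583}{158}} = \sqrt{16838 + \frac{4583}{55300}} = \sqrt{\frac{931145983}{55300}} = \frac{\sqrt{514923728599}}{5530}$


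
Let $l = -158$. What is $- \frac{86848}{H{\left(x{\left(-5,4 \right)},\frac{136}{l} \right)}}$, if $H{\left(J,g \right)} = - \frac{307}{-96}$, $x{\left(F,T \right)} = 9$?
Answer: $- \frac{8337408}{307} \approx -27158.0$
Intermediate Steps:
$H{\left(J,g \right)} = \frac{307}{96}$ ($H{\left(J,g \right)} = \left(-307\right) \left(- \frac{1}{96}\right) = \frac{307}{96}$)
$- \frac{86848}{H{\left(x{\left(-5,4 \right)},\frac{136}{l} \right)}} = - \frac{86848}{\frac{307}{96}} = \left(-86848\right) \frac{96}{307} = - \frac{8337408}{307}$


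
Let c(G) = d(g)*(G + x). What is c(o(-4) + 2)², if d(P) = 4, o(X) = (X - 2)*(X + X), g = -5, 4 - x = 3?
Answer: 41616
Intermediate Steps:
x = 1 (x = 4 - 1*3 = 4 - 3 = 1)
o(X) = 2*X*(-2 + X) (o(X) = (-2 + X)*(2*X) = 2*X*(-2 + X))
c(G) = 4 + 4*G (c(G) = 4*(G + 1) = 4*(1 + G) = 4 + 4*G)
c(o(-4) + 2)² = (4 + 4*(2*(-4)*(-2 - 4) + 2))² = (4 + 4*(2*(-4)*(-6) + 2))² = (4 + 4*(48 + 2))² = (4 + 4*50)² = (4 + 200)² = 204² = 41616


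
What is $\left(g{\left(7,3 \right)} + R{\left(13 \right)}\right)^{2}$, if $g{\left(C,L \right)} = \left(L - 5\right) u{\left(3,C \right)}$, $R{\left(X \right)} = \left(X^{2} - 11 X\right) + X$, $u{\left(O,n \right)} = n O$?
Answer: $9$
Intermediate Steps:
$u{\left(O,n \right)} = O n$
$R{\left(X \right)} = X^{2} - 10 X$
$g{\left(C,L \right)} = 3 C \left(-5 + L\right)$ ($g{\left(C,L \right)} = \left(L - 5\right) 3 C = \left(-5 + L\right) 3 C = 3 C \left(-5 + L\right)$)
$\left(g{\left(7,3 \right)} + R{\left(13 \right)}\right)^{2} = \left(3 \cdot 7 \left(-5 + 3\right) + 13 \left(-10 + 13\right)\right)^{2} = \left(3 \cdot 7 \left(-2\right) + 13 \cdot 3\right)^{2} = \left(-42 + 39\right)^{2} = \left(-3\right)^{2} = 9$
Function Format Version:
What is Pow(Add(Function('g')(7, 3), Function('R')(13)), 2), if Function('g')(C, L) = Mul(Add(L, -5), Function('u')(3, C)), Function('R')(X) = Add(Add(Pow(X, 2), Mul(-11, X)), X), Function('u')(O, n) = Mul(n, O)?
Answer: 9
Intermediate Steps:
Function('u')(O, n) = Mul(O, n)
Function('R')(X) = Add(Pow(X, 2), Mul(-10, X))
Function('g')(C, L) = Mul(3, C, Add(-5, L)) (Function('g')(C, L) = Mul(Add(L, -5), Mul(3, C)) = Mul(Add(-5, L), Mul(3, C)) = Mul(3, C, Add(-5, L)))
Pow(Add(Function('g')(7, 3), Function('R')(13)), 2) = Pow(Add(Mul(3, 7, Add(-5, 3)), Mul(13, Add(-10, 13))), 2) = Pow(Add(Mul(3, 7, -2), Mul(13, 3)), 2) = Pow(Add(-42, 39), 2) = Pow(-3, 2) = 9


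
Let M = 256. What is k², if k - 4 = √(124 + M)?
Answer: 396 + 16*√95 ≈ 551.95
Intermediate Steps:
k = 4 + 2*√95 (k = 4 + √(124 + 256) = 4 + √380 = 4 + 2*√95 ≈ 23.494)
k² = (4 + 2*√95)²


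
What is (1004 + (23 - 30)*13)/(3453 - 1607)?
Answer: 913/1846 ≈ 0.49458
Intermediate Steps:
(1004 + (23 - 30)*13)/(3453 - 1607) = (1004 - 7*13)/1846 = (1004 - 91)*(1/1846) = 913*(1/1846) = 913/1846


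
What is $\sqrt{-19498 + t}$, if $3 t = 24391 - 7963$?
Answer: $3 i \sqrt{1558} \approx 118.41 i$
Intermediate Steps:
$t = 5476$ ($t = \frac{24391 - 7963}{3} = \frac{1}{3} \cdot 16428 = 5476$)
$\sqrt{-19498 + t} = \sqrt{-19498 + 5476} = \sqrt{-14022} = 3 i \sqrt{1558}$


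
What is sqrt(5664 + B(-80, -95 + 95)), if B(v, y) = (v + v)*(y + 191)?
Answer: 8*I*sqrt(389) ≈ 157.78*I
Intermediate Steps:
B(v, y) = 2*v*(191 + y) (B(v, y) = (2*v)*(191 + y) = 2*v*(191 + y))
sqrt(5664 + B(-80, -95 + 95)) = sqrt(5664 + 2*(-80)*(191 + (-95 + 95))) = sqrt(5664 + 2*(-80)*(191 + 0)) = sqrt(5664 + 2*(-80)*191) = sqrt(5664 - 30560) = sqrt(-24896) = 8*I*sqrt(389)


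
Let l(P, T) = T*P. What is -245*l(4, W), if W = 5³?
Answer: -122500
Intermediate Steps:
W = 125
l(P, T) = P*T
-245*l(4, W) = -980*125 = -245*500 = -122500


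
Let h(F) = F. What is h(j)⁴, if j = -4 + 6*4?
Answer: 160000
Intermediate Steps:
j = 20 (j = -4 + 24 = 20)
h(j)⁴ = 20⁴ = 160000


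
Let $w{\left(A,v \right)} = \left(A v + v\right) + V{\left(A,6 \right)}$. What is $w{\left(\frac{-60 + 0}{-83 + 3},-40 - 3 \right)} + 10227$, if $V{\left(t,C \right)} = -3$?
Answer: $\frac{40595}{4} \approx 10149.0$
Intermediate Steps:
$w{\left(A,v \right)} = -3 + v + A v$ ($w{\left(A,v \right)} = \left(A v + v\right) - 3 = \left(v + A v\right) - 3 = -3 + v + A v$)
$w{\left(\frac{-60 + 0}{-83 + 3},-40 - 3 \right)} + 10227 = \left(-3 - 43 + \frac{-60 + 0}{-83 + 3} \left(-40 - 3\right)\right) + 10227 = \left(-3 - 43 + - \frac{60}{-80} \left(-40 - 3\right)\right) + 10227 = \left(-3 - 43 + \left(-60\right) \left(- \frac{1}{80}\right) \left(-43\right)\right) + 10227 = \left(-3 - 43 + \frac{3}{4} \left(-43\right)\right) + 10227 = \left(-3 - 43 - \frac{129}{4}\right) + 10227 = - \frac{313}{4} + 10227 = \frac{40595}{4}$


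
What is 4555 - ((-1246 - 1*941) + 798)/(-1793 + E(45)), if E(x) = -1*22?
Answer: 2755312/605 ≈ 4554.2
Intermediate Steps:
E(x) = -22
4555 - ((-1246 - 1*941) + 798)/(-1793 + E(45)) = 4555 - ((-1246 - 1*941) + 798)/(-1793 - 22) = 4555 - ((-1246 - 941) + 798)/(-1815) = 4555 - (-2187 + 798)*(-1)/1815 = 4555 - (-1389)*(-1)/1815 = 4555 - 1*463/605 = 4555 - 463/605 = 2755312/605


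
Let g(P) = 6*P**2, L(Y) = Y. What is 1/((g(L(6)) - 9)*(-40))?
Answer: -1/8280 ≈ -0.00012077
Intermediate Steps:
1/((g(L(6)) - 9)*(-40)) = 1/((6*6**2 - 9)*(-40)) = 1/((6*36 - 9)*(-40)) = 1/((216 - 9)*(-40)) = 1/(207*(-40)) = 1/(-8280) = -1/8280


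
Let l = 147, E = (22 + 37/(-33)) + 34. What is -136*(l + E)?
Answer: -906032/33 ≈ -27456.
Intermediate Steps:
E = 1811/33 (E = (22 + 37*(-1/33)) + 34 = (22 - 37/33) + 34 = 689/33 + 34 = 1811/33 ≈ 54.879)
-136*(l + E) = -136*(147 + 1811/33) = -136*6662/33 = -906032/33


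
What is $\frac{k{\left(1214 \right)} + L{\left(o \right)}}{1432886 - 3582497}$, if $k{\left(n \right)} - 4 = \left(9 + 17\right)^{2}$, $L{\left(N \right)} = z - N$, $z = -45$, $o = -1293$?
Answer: $- \frac{1928}{2149611} \approx -0.00089691$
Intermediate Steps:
$L{\left(N \right)} = -45 - N$
$k{\left(n \right)} = 680$ ($k{\left(n \right)} = 4 + \left(9 + 17\right)^{2} = 4 + 26^{2} = 4 + 676 = 680$)
$\frac{k{\left(1214 \right)} + L{\left(o \right)}}{1432886 - 3582497} = \frac{680 - -1248}{1432886 - 3582497} = \frac{680 + \left(-45 + 1293\right)}{-2149611} = \left(680 + 1248\right) \left(- \frac{1}{2149611}\right) = 1928 \left(- \frac{1}{2149611}\right) = - \frac{1928}{2149611}$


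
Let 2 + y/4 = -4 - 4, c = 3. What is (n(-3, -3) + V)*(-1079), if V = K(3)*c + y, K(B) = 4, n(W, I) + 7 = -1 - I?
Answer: 35607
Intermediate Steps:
n(W, I) = -8 - I (n(W, I) = -7 + (-1 - I) = -8 - I)
y = -40 (y = -8 + 4*(-4 - 4) = -8 + 4*(-8) = -8 - 32 = -40)
V = -28 (V = 4*3 - 40 = 12 - 40 = -28)
(n(-3, -3) + V)*(-1079) = ((-8 - 1*(-3)) - 28)*(-1079) = ((-8 + 3) - 28)*(-1079) = (-5 - 28)*(-1079) = -33*(-1079) = 35607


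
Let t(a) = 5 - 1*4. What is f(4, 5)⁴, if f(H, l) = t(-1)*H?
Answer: 256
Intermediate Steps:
t(a) = 1 (t(a) = 5 - 4 = 1)
f(H, l) = H (f(H, l) = 1*H = H)
f(4, 5)⁴ = 4⁴ = 256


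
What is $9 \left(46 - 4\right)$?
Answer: $378$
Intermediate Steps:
$9 \left(46 - 4\right) = 9 \cdot 42 = 378$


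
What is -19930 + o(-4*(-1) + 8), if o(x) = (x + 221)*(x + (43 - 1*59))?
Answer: -20862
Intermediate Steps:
o(x) = (-16 + x)*(221 + x) (o(x) = (221 + x)*(x + (43 - 59)) = (221 + x)*(x - 16) = (221 + x)*(-16 + x) = (-16 + x)*(221 + x))
-19930 + o(-4*(-1) + 8) = -19930 + (-3536 + (-4*(-1) + 8)² + 205*(-4*(-1) + 8)) = -19930 + (-3536 + (4 + 8)² + 205*(4 + 8)) = -19930 + (-3536 + 12² + 205*12) = -19930 + (-3536 + 144 + 2460) = -19930 - 932 = -20862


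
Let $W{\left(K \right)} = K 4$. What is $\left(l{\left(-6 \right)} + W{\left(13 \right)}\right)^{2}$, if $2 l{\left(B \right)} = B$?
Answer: $2401$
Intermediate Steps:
$W{\left(K \right)} = 4 K$
$l{\left(B \right)} = \frac{B}{2}$
$\left(l{\left(-6 \right)} + W{\left(13 \right)}\right)^{2} = \left(\frac{1}{2} \left(-6\right) + 4 \cdot 13\right)^{2} = \left(-3 + 52\right)^{2} = 49^{2} = 2401$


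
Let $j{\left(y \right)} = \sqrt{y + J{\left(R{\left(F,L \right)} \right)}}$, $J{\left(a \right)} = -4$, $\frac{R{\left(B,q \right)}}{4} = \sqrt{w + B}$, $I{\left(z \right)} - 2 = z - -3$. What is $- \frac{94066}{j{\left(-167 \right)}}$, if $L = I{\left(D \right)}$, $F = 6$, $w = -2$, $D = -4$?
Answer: $\frac{94066 i \sqrt{19}}{57} \approx 7193.4 i$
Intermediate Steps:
$I{\left(z \right)} = 5 + z$ ($I{\left(z \right)} = 2 + \left(z - -3\right) = 2 + \left(z + 3\right) = 2 + \left(3 + z\right) = 5 + z$)
$L = 1$ ($L = 5 - 4 = 1$)
$R{\left(B,q \right)} = 4 \sqrt{-2 + B}$
$j{\left(y \right)} = \sqrt{-4 + y}$ ($j{\left(y \right)} = \sqrt{y - 4} = \sqrt{-4 + y}$)
$- \frac{94066}{j{\left(-167 \right)}} = - \frac{94066}{\sqrt{-4 - 167}} = - \frac{94066}{\sqrt{-171}} = - \frac{94066}{3 i \sqrt{19}} = - 94066 \left(- \frac{i \sqrt{19}}{57}\right) = \frac{94066 i \sqrt{19}}{57}$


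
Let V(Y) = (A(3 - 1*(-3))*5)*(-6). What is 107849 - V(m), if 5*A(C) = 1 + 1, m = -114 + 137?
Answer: 107861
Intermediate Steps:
m = 23
A(C) = 2/5 (A(C) = (1 + 1)/5 = (1/5)*2 = 2/5)
V(Y) = -12 (V(Y) = ((2/5)*5)*(-6) = 2*(-6) = -12)
107849 - V(m) = 107849 - 1*(-12) = 107849 + 12 = 107861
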